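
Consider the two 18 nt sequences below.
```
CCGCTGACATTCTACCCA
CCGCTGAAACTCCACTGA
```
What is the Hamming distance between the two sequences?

Mismatches (1-based): position 8: C→A; position 10: T→C; position 13: T→C; position 16: C→T; position 17: C→G.

5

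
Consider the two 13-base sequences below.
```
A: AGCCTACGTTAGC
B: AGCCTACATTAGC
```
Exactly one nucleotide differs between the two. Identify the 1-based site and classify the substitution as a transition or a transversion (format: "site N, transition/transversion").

site 8, transition

Site 8 changes G→A. G is a purine and A is a purine, so this is a transition.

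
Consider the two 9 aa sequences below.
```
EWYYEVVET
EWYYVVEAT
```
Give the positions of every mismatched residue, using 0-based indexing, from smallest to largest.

4, 6, 7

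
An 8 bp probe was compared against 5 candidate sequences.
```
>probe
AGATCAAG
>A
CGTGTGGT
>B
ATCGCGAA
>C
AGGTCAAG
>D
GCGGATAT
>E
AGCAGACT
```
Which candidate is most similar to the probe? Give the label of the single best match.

C

Hamming distances to probe — A: 7; B: 5; C: 1; D: 7; E: 5.
Smallest is C with 1 mismatch.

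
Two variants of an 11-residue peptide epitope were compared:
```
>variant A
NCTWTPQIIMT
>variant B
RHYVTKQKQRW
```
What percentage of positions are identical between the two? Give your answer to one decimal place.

9 positions differ (1, 2, 3, 4, 6, 8, 9, 10, 11), so 2 of 11 match: 2/11 = 18.18%.

18.2%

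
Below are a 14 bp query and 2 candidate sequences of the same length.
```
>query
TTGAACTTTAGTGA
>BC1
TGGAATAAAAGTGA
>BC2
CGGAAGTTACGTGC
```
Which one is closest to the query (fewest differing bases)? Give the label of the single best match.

BC1

BC1 differs at 5 bases; BC2 differs at 6 bases. The closest is BC1.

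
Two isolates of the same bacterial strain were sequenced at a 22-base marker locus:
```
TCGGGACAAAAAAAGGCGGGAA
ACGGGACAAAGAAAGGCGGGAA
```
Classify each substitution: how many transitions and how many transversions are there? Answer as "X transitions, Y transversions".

Mismatches (1-based):
site 1: T→A (pyrimidine→purine, transversion)
site 11: A→G (purine→purine, transition)

1 transition, 1 transversion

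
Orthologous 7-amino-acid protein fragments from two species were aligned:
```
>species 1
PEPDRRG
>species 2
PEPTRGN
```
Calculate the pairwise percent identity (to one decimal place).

Mismatches at positions 4, 6, 7 (1-based): 3 of 7.
Identical positions: 4/7 = 57.14% → 57.1%.

57.1%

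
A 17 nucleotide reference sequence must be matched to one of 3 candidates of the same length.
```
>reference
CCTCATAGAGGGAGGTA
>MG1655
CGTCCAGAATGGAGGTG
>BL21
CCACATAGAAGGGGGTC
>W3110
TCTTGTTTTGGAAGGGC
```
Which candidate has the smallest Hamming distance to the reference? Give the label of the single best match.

BL21

MG1655 differs at 7 positions; BL21 differs at 4 positions; W3110 differs at 9 positions. The closest is BL21.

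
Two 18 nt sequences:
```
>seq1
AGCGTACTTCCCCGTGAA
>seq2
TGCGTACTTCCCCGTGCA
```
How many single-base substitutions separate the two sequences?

2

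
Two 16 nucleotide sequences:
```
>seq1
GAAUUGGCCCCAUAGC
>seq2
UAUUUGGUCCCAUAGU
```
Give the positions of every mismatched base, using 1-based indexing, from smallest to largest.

1, 3, 8, 16

Scanning 1-based: 1: G/U; 3: A/U; 8: C/U; 16: C/U.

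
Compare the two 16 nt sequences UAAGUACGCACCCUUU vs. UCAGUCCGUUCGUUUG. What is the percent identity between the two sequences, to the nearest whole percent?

7 positions differ (2, 6, 9, 10, 12, 13, 16), so 9 of 16 match: 9/16 = 56.25%.

56%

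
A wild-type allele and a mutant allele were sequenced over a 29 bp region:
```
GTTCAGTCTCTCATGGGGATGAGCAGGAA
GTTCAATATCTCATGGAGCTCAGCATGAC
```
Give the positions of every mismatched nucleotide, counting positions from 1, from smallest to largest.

6, 8, 17, 19, 21, 26, 29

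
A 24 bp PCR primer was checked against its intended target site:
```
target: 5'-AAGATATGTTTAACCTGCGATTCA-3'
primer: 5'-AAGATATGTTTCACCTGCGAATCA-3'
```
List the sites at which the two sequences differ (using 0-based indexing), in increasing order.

Differences at site 11 (A→C), site 20 (T→A).

11, 20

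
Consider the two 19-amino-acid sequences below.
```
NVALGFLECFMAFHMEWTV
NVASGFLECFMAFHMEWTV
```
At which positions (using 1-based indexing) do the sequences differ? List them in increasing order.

Differences at position 4 (L→S).

4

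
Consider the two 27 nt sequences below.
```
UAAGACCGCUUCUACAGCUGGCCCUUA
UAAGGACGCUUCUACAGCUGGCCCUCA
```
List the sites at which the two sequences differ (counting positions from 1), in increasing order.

Differences at site 5 (A→G), site 6 (C→A), site 26 (U→C).

5, 6, 26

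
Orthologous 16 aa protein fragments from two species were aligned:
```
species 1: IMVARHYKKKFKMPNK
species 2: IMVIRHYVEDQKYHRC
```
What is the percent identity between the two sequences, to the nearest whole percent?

9 positions differ (4, 8, 9, 10, 11, 13, 14, 15, 16), so 7 of 16 match: 7/16 = 43.75%.

44%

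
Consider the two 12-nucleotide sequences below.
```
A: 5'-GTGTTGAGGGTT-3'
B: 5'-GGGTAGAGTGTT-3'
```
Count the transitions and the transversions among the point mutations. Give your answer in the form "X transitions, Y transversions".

Transitions (purine↔purine or pyrimidine↔pyrimidine): none.
Transversions (purine↔pyrimidine): 2 T→G, 5 T→A, 9 G→T.

0 transitions, 3 transversions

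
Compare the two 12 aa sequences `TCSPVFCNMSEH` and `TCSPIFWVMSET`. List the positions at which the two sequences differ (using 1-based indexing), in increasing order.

Differences at position 5 (V→I), position 7 (C→W), position 8 (N→V), position 12 (H→T).

5, 7, 8, 12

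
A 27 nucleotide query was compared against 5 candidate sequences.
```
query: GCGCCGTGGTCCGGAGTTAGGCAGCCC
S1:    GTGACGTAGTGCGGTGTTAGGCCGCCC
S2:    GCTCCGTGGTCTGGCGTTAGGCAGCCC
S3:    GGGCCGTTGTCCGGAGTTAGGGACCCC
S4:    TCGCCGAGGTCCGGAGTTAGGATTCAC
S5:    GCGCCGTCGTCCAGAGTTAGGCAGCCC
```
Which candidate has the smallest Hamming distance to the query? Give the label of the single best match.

S5

Hamming distances to query — S1: 6; S2: 3; S3: 4; S4: 6; S5: 2.
Smallest is S5 with 2 mismatches.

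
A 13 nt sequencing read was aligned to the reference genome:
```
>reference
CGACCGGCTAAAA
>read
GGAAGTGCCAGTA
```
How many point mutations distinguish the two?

7

Comparing position by position, 7 positions differ: 1 (C/G), 4 (C/A), 5 (C/G), 6 (G/T), 9 (T/C), 11 (A/G), 12 (A/T).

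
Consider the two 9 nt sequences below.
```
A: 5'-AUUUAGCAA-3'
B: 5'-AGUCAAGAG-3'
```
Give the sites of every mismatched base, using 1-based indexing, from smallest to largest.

2, 4, 6, 7, 9

Differences at site 2 (U→G), site 4 (U→C), site 6 (G→A), site 7 (C→G), site 9 (A→G).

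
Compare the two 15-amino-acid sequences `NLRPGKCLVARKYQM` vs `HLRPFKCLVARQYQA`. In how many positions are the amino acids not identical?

Comparing position by position, 4 positions differ: 1 (N/H), 5 (G/F), 12 (K/Q), 15 (M/A).

4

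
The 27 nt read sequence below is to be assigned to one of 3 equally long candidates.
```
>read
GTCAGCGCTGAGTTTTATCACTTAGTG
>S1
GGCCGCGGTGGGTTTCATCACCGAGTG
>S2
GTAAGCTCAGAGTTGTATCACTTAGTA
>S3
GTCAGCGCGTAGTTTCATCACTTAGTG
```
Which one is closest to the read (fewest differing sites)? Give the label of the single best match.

Hamming distances to read — S1: 7; S2: 5; S3: 3.
Smallest is S3 with 3 mismatches.

S3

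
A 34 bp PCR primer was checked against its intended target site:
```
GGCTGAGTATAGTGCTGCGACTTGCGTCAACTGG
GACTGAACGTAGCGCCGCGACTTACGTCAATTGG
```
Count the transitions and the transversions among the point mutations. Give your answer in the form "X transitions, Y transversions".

8 transitions, 0 transversions

Transitions (purine↔purine or pyrimidine↔pyrimidine): 2 G→A, 7 G→A, 8 T→C, 9 A→G, 13 T→C, 16 T→C, 24 G→A, 31 C→T.
Transversions (purine↔pyrimidine): none.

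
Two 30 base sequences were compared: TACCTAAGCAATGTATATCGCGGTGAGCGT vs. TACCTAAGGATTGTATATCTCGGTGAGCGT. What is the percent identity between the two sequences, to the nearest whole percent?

3 positions differ (9, 11, 20), so 27 of 30 match: 27/30 = 90%.

90%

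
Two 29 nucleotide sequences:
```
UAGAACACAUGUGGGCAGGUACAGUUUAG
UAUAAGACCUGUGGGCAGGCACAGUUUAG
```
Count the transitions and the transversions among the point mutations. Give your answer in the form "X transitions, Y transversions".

1 transition, 3 transversions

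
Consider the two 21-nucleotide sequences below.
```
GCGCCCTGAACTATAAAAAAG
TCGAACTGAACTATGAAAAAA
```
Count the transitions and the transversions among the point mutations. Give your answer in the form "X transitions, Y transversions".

2 transitions, 3 transversions

Transitions (purine↔purine or pyrimidine↔pyrimidine): 15 A→G, 21 G→A.
Transversions (purine↔pyrimidine): 1 G→T, 4 C→A, 5 C→A.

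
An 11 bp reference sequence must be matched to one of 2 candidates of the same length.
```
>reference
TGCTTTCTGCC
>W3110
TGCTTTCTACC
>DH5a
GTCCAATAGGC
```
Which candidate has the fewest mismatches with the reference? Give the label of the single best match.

Hamming distances to reference — W3110: 1; DH5a: 8.
Smallest is W3110 with 1 mismatch.

W3110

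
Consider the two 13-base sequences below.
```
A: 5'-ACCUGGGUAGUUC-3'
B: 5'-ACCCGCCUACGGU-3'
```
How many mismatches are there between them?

7

Comparing position by position, 7 bases differ: 4 (U/C), 6 (G/C), 7 (G/C), 10 (G/C), 11 (U/G), 12 (U/G), 13 (C/U).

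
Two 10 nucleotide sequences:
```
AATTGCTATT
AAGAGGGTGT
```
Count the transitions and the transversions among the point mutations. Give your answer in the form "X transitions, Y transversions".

Mismatches (1-based):
position 3: T→G (pyrimidine→purine, transversion)
position 4: T→A (pyrimidine→purine, transversion)
position 6: C→G (pyrimidine→purine, transversion)
position 7: T→G (pyrimidine→purine, transversion)
position 8: A→T (purine→pyrimidine, transversion)
position 9: T→G (pyrimidine→purine, transversion)

0 transitions, 6 transversions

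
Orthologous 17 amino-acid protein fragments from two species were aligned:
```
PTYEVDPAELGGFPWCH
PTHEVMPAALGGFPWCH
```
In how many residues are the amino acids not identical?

3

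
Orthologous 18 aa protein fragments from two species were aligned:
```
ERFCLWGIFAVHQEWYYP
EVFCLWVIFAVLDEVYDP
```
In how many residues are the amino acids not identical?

Comparing position by position, 6 residues differ: 2 (R/V), 7 (G/V), 12 (H/L), 13 (Q/D), 15 (W/V), 17 (Y/D).

6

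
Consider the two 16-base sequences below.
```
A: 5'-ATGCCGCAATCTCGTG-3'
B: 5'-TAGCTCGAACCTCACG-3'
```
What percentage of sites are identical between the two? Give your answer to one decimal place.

8 positions differ (1, 2, 5, 6, 7, 10, 14, 15), so 8 of 16 match: 8/16 = 50%.

50.0%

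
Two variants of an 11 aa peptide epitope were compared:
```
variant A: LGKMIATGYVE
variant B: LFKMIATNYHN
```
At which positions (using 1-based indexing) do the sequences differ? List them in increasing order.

Differences at position 2 (G→F), position 8 (G→N), position 10 (V→H), position 11 (E→N).

2, 8, 10, 11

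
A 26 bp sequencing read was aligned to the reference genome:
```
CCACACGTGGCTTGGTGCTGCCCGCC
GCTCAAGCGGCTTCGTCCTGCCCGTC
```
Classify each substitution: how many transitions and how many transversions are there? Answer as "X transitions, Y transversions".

Transitions (purine↔purine or pyrimidine↔pyrimidine): 8 T→C, 25 C→T.
Transversions (purine↔pyrimidine): 1 C→G, 3 A→T, 6 C→A, 14 G→C, 17 G→C.

2 transitions, 5 transversions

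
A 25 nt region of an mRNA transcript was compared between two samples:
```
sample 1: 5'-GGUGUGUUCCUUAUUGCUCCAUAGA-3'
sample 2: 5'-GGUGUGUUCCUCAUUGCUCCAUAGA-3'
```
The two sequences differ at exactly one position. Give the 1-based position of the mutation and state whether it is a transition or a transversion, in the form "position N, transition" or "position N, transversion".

position 12, transition

The sequences differ only at position 12: U→C (pyrimidine→pyrimidine), a transition.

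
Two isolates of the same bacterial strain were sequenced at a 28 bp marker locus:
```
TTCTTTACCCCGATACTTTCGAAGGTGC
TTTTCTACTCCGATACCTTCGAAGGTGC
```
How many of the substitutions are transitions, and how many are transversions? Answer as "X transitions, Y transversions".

Transitions (purine↔purine or pyrimidine↔pyrimidine): 3 C→T, 5 T→C, 9 C→T, 17 T→C.
Transversions (purine↔pyrimidine): none.

4 transitions, 0 transversions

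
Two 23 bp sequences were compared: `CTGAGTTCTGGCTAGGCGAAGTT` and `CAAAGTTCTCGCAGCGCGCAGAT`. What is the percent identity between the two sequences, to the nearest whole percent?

65%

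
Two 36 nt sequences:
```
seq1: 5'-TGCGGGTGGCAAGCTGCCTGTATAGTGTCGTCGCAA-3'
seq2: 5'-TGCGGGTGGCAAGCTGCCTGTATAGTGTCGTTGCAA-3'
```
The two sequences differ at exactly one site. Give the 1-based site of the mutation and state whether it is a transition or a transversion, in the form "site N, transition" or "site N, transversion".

The sequences differ only at site 32: C→T (pyrimidine→pyrimidine), a transition.

site 32, transition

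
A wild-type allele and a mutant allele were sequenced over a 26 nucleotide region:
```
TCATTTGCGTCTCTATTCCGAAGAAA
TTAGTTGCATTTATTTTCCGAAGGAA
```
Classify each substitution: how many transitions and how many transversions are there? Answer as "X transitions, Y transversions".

Mismatches (1-based):
site 2: C→T (pyrimidine→pyrimidine, transition)
site 4: T→G (pyrimidine→purine, transversion)
site 9: G→A (purine→purine, transition)
site 11: C→T (pyrimidine→pyrimidine, transition)
site 13: C→A (pyrimidine→purine, transversion)
site 15: A→T (purine→pyrimidine, transversion)
site 24: A→G (purine→purine, transition)

4 transitions, 3 transversions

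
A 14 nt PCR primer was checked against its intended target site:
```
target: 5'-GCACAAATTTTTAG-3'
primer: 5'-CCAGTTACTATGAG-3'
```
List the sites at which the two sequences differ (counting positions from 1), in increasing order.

1, 4, 5, 6, 8, 10, 12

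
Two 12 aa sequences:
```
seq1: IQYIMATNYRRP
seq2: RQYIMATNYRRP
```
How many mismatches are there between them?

1

Comparing position by position, 1 position differs: 1 (I/R).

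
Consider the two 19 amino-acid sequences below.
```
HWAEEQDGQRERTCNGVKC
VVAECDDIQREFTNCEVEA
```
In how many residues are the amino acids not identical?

11

Comparing position by position, 11 residues differ: 1 (H/V), 2 (W/V), 5 (E/C), 6 (Q/D), 8 (G/I), 12 (R/F), 14 (C/N), 15 (N/C), 16 (G/E), 18 (K/E), 19 (C/A).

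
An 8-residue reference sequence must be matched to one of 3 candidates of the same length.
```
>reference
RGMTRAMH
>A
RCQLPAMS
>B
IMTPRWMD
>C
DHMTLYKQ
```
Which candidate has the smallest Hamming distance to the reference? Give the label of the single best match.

A differs at 5 positions; B differs at 6 positions; C differs at 6 positions. The closest is A.

A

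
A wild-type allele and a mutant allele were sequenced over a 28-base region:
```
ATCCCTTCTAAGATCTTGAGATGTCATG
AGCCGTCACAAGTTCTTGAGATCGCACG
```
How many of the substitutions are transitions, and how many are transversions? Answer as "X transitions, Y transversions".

Mismatches (1-based):
site 2: T→G (pyrimidine→purine, transversion)
site 5: C→G (pyrimidine→purine, transversion)
site 7: T→C (pyrimidine→pyrimidine, transition)
site 8: C→A (pyrimidine→purine, transversion)
site 9: T→C (pyrimidine→pyrimidine, transition)
site 13: A→T (purine→pyrimidine, transversion)
site 23: G→C (purine→pyrimidine, transversion)
site 24: T→G (pyrimidine→purine, transversion)
site 27: T→C (pyrimidine→pyrimidine, transition)

3 transitions, 6 transversions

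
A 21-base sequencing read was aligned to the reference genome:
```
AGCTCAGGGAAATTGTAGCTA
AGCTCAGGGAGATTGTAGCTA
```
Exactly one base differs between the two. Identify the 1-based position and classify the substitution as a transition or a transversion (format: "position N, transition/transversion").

The sequences differ only at position 11: A→G (purine→purine), a transition.

position 11, transition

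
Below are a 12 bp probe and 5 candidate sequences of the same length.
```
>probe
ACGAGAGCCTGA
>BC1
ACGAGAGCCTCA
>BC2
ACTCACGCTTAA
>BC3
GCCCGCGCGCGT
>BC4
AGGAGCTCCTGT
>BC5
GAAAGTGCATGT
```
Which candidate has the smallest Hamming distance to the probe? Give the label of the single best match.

BC1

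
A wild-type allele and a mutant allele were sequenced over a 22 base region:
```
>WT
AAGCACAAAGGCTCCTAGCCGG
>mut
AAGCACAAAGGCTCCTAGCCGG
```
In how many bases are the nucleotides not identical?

0

The two sequences are identical at every position.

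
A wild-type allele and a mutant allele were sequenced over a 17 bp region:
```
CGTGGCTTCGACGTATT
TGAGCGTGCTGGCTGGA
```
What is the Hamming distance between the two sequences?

The sequences differ at sites 1, 3, 5, 6, 8, 10, 11, 12, 13, 15, 16, 17 (1-based) — 12 in total.

12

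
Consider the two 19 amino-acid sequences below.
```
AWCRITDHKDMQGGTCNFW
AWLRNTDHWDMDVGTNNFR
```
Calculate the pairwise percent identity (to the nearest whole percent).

63%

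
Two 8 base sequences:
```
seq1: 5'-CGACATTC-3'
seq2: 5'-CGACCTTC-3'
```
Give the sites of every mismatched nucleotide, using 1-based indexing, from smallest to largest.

5

Differences at site 5 (A→C).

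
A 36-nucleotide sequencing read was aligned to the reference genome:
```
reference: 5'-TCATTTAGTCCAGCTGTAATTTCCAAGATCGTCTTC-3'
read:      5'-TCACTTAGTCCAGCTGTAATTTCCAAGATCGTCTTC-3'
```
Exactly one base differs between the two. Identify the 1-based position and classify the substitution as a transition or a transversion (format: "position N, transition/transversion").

position 4, transition

Position 4 changes T→C. T is a pyrimidine and C is a pyrimidine, so this is a transition.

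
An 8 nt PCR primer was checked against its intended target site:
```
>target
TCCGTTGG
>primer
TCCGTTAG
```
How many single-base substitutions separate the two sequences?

1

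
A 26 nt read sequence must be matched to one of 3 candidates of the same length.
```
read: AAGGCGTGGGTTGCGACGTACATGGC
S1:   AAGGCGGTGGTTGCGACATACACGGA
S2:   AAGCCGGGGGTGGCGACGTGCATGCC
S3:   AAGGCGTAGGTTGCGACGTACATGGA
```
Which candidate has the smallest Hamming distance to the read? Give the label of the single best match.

S3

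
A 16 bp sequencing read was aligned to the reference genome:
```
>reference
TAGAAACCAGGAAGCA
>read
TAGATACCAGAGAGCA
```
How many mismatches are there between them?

The sequences differ at sites 5, 11, 12 (1-based) — 3 in total.

3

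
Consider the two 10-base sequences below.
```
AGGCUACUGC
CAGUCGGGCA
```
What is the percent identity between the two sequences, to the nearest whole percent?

10%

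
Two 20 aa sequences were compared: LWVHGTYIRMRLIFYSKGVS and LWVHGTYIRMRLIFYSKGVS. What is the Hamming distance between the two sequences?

0

No positions differ; the sequences are identical.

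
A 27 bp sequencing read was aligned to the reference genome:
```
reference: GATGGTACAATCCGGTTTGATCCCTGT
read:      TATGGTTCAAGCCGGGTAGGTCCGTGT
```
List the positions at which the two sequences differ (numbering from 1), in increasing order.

1, 7, 11, 16, 18, 20, 24

Scanning 1-based: 1: G/T; 7: A/T; 11: T/G; 16: T/G; 18: T/A; 20: A/G; 24: C/G.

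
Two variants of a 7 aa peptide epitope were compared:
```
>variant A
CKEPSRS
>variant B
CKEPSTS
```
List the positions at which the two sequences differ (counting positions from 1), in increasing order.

Differences at position 6 (R→T).

6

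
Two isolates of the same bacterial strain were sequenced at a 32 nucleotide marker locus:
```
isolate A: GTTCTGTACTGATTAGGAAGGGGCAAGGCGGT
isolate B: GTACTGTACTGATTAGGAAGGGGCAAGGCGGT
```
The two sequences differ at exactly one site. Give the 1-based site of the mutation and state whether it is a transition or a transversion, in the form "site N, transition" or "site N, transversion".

Site 3 changes T→A. T is a pyrimidine and A is a purine, so this is a transversion.

site 3, transversion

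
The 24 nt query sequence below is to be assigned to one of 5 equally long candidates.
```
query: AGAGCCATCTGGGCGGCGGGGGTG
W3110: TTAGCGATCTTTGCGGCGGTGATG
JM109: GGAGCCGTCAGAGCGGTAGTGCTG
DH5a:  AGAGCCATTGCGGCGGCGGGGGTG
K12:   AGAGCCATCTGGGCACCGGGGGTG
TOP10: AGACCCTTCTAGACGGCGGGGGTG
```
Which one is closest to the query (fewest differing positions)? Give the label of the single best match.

K12

Hamming distances to query — W3110: 7; JM109: 8; DH5a: 3; K12: 2; TOP10: 4.
Smallest is K12 with 2 mismatches.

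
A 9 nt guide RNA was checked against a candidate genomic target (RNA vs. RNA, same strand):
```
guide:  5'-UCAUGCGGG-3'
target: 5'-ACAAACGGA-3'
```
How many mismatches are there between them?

4

Mismatches (1-based): position 1: U→A; position 4: U→A; position 5: G→A; position 9: G→A.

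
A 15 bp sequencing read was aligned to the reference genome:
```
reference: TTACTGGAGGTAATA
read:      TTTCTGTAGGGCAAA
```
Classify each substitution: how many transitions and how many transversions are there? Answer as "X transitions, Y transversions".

Transitions (purine↔purine or pyrimidine↔pyrimidine): none.
Transversions (purine↔pyrimidine): 3 A→T, 7 G→T, 11 T→G, 12 A→C, 14 T→A.

0 transitions, 5 transversions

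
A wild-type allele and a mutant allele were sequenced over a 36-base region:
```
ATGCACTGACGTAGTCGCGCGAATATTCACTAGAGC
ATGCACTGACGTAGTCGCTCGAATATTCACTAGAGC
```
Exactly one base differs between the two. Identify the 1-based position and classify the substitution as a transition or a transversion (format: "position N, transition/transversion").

The sequences differ only at position 19: G→T (purine→pyrimidine), a transversion.

position 19, transversion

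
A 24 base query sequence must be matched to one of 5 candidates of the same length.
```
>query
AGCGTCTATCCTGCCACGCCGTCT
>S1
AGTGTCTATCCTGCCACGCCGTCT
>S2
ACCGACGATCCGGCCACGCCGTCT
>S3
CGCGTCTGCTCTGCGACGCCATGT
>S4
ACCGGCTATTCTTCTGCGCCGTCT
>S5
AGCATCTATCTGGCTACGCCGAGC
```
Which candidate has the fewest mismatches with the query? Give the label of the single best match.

S1

Hamming distances to query — S1: 1; S2: 4; S3: 7; S4: 6; S5: 7.
Smallest is S1 with 1 mismatch.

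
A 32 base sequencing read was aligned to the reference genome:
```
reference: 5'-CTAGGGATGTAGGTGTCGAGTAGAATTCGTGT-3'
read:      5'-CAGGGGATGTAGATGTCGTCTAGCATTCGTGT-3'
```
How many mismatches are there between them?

Comparing position by position, 6 sites differ: 2 (T/A), 3 (A/G), 13 (G/A), 19 (A/T), 20 (G/C), 24 (A/C).

6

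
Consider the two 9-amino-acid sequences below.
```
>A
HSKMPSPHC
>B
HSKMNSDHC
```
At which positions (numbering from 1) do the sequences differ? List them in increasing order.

5, 7

Scanning 1-based: 5: P/N; 7: P/D.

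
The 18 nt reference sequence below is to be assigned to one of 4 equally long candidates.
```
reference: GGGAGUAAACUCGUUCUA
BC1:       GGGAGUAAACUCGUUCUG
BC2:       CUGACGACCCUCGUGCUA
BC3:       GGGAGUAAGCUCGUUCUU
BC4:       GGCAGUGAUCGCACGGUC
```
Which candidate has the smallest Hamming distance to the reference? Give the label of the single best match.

BC1

BC1 differs at 1 base; BC2 differs at 7 bases; BC3 differs at 2 bases; BC4 differs at 9 bases. The closest is BC1.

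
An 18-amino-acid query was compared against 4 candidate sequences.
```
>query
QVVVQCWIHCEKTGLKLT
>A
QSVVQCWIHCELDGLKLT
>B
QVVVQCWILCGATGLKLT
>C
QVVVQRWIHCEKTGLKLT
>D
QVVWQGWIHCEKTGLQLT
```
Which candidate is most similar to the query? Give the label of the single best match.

C

A differs at 3 positions; B differs at 3 positions; C differs at 1 position; D differs at 3 positions. The closest is C.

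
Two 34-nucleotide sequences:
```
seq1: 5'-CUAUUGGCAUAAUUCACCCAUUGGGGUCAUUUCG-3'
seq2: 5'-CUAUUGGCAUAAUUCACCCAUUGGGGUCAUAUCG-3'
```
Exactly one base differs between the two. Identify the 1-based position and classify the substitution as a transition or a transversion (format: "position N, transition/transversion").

position 31, transversion

Position 31 changes U→A. U is a pyrimidine and A is a purine, so this is a transversion.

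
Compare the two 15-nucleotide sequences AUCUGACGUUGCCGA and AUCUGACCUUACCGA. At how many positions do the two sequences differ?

2

The sequences differ at positions 8, 11 (1-based) — 2 in total.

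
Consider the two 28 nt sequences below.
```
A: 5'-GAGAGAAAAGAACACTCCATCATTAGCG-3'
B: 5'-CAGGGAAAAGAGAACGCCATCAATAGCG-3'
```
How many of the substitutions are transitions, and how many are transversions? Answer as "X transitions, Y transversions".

Transitions (purine↔purine or pyrimidine↔pyrimidine): 4 A→G, 12 A→G.
Transversions (purine↔pyrimidine): 1 G→C, 13 C→A, 16 T→G, 23 T→A.

2 transitions, 4 transversions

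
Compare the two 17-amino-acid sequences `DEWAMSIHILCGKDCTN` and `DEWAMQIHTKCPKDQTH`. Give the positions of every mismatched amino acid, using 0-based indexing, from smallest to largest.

5, 8, 9, 11, 14, 16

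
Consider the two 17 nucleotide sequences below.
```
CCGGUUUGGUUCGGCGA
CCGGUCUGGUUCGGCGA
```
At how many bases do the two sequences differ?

The sequences differ at bases 6 (1-based) — 1 in total.

1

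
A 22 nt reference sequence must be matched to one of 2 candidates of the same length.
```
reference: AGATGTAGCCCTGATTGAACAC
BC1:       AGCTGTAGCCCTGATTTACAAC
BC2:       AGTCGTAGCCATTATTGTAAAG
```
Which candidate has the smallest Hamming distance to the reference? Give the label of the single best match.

BC1 differs at 4 sites; BC2 differs at 7 sites. The closest is BC1.

BC1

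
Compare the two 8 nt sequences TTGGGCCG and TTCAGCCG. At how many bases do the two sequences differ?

Mismatches (1-based): base 3: G→C; base 4: G→A.

2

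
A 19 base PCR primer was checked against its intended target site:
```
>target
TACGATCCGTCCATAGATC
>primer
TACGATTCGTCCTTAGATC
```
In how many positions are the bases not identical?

Mismatches (1-based): position 7: C→T; position 13: A→T.

2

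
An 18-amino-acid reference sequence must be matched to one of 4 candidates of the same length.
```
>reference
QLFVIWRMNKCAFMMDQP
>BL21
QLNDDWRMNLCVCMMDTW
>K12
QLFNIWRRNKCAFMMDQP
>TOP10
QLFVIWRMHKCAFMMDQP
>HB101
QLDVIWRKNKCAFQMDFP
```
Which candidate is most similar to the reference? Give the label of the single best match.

TOP10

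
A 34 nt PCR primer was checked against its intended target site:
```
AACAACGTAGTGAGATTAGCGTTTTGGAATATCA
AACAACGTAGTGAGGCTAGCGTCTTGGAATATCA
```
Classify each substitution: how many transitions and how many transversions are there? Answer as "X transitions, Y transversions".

3 transitions, 0 transversions

Transitions (purine↔purine or pyrimidine↔pyrimidine): 15 A→G, 16 T→C, 23 T→C.
Transversions (purine↔pyrimidine): none.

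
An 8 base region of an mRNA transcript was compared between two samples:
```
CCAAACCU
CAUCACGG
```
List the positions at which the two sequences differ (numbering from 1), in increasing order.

Scanning 1-based: 2: C/A; 3: A/U; 4: A/C; 7: C/G; 8: U/G.

2, 3, 4, 7, 8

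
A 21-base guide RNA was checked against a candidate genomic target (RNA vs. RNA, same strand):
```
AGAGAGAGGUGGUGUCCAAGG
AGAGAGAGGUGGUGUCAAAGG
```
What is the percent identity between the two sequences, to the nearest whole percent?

95%

1 position differs (17), so 20 of 21 match: 20/21 = 95.24%.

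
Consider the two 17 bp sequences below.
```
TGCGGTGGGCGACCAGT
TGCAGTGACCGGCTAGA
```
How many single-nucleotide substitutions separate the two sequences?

6

The sequences differ at sites 4, 8, 9, 12, 14, 17 (1-based) — 6 in total.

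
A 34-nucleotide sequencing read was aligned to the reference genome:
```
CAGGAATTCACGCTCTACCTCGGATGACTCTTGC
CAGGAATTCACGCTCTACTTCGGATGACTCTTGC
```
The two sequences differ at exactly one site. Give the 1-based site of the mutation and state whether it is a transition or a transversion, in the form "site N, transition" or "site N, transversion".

The sequences differ only at site 19: C→T (pyrimidine→pyrimidine), a transition.

site 19, transition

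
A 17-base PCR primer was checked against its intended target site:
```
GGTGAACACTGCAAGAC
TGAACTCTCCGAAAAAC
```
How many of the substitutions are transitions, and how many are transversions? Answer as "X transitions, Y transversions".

3 transitions, 6 transversions

Transitions (purine↔purine or pyrimidine↔pyrimidine): 4 G→A, 10 T→C, 15 G→A.
Transversions (purine↔pyrimidine): 1 G→T, 3 T→A, 5 A→C, 6 A→T, 8 A→T, 12 C→A.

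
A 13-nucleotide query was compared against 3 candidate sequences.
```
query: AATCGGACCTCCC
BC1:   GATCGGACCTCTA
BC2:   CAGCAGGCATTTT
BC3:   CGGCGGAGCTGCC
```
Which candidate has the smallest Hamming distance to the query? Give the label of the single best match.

BC1

BC1 differs at 3 positions; BC2 differs at 8 positions; BC3 differs at 5 positions. The closest is BC1.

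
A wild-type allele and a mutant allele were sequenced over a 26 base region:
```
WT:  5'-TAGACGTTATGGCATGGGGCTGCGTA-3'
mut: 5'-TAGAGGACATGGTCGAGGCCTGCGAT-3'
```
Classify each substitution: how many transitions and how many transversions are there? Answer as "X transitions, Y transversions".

Mismatches (1-based):
position 5: C→G (pyrimidine→purine, transversion)
position 7: T→A (pyrimidine→purine, transversion)
position 8: T→C (pyrimidine→pyrimidine, transition)
position 13: C→T (pyrimidine→pyrimidine, transition)
position 14: A→C (purine→pyrimidine, transversion)
position 15: T→G (pyrimidine→purine, transversion)
position 16: G→A (purine→purine, transition)
position 19: G→C (purine→pyrimidine, transversion)
position 25: T→A (pyrimidine→purine, transversion)
position 26: A→T (purine→pyrimidine, transversion)

3 transitions, 7 transversions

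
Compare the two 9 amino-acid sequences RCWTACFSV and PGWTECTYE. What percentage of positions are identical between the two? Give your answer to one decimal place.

6 positions differ (1, 2, 5, 7, 8, 9), so 3 of 9 match: 3/9 = 33.33%.

33.3%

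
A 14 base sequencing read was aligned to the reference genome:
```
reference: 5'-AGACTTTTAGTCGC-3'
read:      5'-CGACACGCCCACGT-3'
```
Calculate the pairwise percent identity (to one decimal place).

9 positions differ (1, 5, 6, 7, 8, 9, 10, 11, 14), so 5 of 14 match: 5/14 = 35.71%.

35.7%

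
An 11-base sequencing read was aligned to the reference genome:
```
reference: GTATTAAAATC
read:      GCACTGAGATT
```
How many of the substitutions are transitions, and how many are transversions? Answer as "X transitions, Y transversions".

5 transitions, 0 transversions

Transitions (purine↔purine or pyrimidine↔pyrimidine): 2 T→C, 4 T→C, 6 A→G, 8 A→G, 11 C→T.
Transversions (purine↔pyrimidine): none.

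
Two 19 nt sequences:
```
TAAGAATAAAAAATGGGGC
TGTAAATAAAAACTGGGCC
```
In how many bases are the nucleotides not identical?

5

The sequences differ at bases 2, 3, 4, 13, 18 (1-based) — 5 in total.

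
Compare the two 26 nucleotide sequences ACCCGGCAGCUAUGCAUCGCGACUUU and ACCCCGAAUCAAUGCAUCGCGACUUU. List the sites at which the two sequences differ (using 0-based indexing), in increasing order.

Differences at site 4 (G→C), site 6 (C→A), site 8 (G→U), site 10 (U→A).

4, 6, 8, 10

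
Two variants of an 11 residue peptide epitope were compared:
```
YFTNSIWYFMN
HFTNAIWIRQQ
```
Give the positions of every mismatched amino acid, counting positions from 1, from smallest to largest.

1, 5, 8, 9, 10, 11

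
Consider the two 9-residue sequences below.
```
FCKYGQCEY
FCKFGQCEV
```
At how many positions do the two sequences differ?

2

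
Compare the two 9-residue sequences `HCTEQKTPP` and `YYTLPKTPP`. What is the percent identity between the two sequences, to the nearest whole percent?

Mismatches at positions 1, 2, 4, 5 (1-based): 4 of 9.
Identical positions: 5/9 = 55.56% → 56%.

56%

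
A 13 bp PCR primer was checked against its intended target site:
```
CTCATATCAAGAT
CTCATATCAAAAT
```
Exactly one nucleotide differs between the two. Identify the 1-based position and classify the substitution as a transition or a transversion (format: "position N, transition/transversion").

position 11, transition

Position 11 changes G→A. G is a purine and A is a purine, so this is a transition.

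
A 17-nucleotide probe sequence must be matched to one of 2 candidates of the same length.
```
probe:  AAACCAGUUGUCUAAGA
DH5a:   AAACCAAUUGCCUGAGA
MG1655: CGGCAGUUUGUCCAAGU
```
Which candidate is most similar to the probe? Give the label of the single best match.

DH5a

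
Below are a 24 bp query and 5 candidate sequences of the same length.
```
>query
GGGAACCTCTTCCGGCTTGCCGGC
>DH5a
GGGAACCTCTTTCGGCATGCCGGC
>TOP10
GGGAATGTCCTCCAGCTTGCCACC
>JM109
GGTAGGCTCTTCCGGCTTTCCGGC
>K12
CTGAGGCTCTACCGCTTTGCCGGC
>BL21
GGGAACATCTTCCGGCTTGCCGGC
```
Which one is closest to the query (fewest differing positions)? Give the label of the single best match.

BL21

Hamming distances to query — DH5a: 2; TOP10: 6; JM109: 4; K12: 7; BL21: 1.
Smallest is BL21 with 1 mismatch.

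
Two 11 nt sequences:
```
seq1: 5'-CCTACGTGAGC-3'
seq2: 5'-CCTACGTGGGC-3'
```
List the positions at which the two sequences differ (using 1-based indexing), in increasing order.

9

Differences at position 9 (A→G).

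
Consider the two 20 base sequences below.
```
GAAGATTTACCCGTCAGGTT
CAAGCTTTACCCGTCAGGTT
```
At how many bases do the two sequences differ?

2

Comparing position by position, 2 bases differ: 1 (G/C), 5 (A/C).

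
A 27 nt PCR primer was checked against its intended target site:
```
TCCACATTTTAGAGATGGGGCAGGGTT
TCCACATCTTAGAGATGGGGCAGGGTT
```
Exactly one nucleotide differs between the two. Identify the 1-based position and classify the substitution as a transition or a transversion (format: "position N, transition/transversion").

position 8, transition

The sequences differ only at position 8: T→C (pyrimidine→pyrimidine), a transition.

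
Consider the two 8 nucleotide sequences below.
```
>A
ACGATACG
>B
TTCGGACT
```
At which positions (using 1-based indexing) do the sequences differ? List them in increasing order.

Scanning 1-based: 1: A/T; 2: C/T; 3: G/C; 4: A/G; 5: T/G; 8: G/T.

1, 2, 3, 4, 5, 8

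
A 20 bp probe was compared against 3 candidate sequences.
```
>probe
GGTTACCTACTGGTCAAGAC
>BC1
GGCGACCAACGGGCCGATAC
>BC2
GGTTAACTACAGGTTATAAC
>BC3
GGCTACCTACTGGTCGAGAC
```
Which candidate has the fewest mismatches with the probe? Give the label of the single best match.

Hamming distances to probe — BC1: 7; BC2: 5; BC3: 2.
Smallest is BC3 with 2 mismatches.

BC3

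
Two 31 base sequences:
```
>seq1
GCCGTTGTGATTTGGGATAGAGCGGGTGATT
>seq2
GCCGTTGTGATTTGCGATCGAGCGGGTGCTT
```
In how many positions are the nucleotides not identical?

Comparing position by position, 3 positions differ: 15 (G/C), 19 (A/C), 29 (A/C).

3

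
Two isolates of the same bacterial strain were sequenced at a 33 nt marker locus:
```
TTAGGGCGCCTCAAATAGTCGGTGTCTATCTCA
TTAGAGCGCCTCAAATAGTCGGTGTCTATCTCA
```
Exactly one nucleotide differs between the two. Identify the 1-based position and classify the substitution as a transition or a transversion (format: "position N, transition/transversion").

position 5, transition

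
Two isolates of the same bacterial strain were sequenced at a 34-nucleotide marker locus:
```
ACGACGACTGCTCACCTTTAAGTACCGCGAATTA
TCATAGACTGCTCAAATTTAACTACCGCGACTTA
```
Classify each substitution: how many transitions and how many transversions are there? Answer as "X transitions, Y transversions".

Mismatches (1-based):
position 1: A→T (purine→pyrimidine, transversion)
position 3: G→A (purine→purine, transition)
position 4: A→T (purine→pyrimidine, transversion)
position 5: C→A (pyrimidine→purine, transversion)
position 15: C→A (pyrimidine→purine, transversion)
position 16: C→A (pyrimidine→purine, transversion)
position 22: G→C (purine→pyrimidine, transversion)
position 31: A→C (purine→pyrimidine, transversion)

1 transition, 7 transversions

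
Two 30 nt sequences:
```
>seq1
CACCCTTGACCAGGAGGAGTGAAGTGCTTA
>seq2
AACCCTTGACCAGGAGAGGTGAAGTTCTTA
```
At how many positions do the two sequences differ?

4

Mismatches (1-based): position 1: C→A; position 17: G→A; position 18: A→G; position 26: G→T.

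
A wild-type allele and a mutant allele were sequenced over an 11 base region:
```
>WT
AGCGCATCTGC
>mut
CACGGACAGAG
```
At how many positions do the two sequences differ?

8

Comparing position by position, 8 positions differ: 1 (A/C), 2 (G/A), 5 (C/G), 7 (T/C), 8 (C/A), 9 (T/G), 10 (G/A), 11 (C/G).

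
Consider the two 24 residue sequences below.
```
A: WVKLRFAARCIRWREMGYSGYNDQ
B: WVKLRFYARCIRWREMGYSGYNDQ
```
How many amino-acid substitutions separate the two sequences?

1

The sequences differ at residues 7 (1-based) — 1 in total.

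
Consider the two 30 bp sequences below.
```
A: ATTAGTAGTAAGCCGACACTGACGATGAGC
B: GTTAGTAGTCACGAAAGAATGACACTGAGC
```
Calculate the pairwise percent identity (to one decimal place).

66.7%

10 positions differ (1, 10, 12, 13, 14, 15, 17, 19, 24, 25), so 20 of 30 match: 20/30 = 66.67%.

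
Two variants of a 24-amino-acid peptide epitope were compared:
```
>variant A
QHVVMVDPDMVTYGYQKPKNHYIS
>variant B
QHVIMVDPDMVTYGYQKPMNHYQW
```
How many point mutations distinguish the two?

Mismatches (1-based): position 4: V→I; position 19: K→M; position 23: I→Q; position 24: S→W.

4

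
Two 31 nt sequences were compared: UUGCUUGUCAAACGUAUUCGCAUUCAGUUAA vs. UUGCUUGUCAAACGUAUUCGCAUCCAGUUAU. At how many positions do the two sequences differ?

2

Mismatches (1-based): position 24: U→C; position 31: A→U.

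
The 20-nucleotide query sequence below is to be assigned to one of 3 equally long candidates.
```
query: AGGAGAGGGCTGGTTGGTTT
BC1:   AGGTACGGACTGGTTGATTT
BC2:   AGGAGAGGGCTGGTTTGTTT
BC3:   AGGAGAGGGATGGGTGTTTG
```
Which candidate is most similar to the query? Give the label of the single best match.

BC2

BC1 differs at 5 bases; BC2 differs at 1 base; BC3 differs at 4 bases. The closest is BC2.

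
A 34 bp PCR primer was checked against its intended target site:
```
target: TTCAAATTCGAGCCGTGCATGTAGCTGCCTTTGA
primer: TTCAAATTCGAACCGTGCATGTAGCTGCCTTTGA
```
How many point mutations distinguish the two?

Comparing position by position, 1 base differs: 12 (G/A).

1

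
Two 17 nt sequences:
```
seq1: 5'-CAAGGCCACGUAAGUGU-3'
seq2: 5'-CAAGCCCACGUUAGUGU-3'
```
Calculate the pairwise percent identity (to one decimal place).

88.2%

Mismatches at positions 5, 12 (1-based): 2 of 17.
Identical positions: 15/17 = 88.24% → 88.2%.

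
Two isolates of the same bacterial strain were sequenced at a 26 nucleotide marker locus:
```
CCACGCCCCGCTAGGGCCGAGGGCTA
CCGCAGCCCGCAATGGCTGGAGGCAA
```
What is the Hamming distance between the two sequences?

9

Comparing position by position, 9 positions differ: 3 (A/G), 5 (G/A), 6 (C/G), 12 (T/A), 14 (G/T), 18 (C/T), 20 (A/G), 21 (G/A), 25 (T/A).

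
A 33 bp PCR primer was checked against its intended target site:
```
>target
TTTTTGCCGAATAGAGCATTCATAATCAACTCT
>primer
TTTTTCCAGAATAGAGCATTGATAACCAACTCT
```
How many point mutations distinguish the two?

4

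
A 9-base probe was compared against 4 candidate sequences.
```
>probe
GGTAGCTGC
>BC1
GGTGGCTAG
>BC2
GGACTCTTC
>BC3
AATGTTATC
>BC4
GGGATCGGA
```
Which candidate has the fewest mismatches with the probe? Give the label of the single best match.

BC1

BC1 differs at 3 bases; BC2 differs at 4 bases; BC3 differs at 7 bases; BC4 differs at 4 bases. The closest is BC1.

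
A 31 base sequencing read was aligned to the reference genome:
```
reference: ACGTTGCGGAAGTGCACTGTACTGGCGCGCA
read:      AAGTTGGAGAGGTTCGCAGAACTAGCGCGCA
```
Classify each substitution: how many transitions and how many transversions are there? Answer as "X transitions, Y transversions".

4 transitions, 5 transversions

Transitions (purine↔purine or pyrimidine↔pyrimidine): 8 G→A, 11 A→G, 16 A→G, 24 G→A.
Transversions (purine↔pyrimidine): 2 C→A, 7 C→G, 14 G→T, 18 T→A, 20 T→A.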